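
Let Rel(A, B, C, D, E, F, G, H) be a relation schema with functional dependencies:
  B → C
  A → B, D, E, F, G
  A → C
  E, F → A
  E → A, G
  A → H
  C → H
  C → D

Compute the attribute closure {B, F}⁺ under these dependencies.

Start with {B, F}.
B → C applies; add {C} → now {B, C, F}.
C → H applies; add {H} → now {B, C, F, H}.
C → D applies; add {D} → now {B, C, D, F, H}.
No further FD applies.

{B, C, D, F, H}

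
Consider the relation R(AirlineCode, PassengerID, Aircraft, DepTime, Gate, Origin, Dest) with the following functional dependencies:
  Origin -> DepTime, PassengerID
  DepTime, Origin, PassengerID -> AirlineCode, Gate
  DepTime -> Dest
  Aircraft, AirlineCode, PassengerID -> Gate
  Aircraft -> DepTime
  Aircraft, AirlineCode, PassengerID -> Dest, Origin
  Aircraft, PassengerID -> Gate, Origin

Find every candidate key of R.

No FD produces {Aircraft}, so it must be in every candidate key.
{Aircraft, Origin} is a candidate key since {Aircraft, Origin}⁺ = {Aircraft, AirlineCode, DepTime, Dest, Gate, Origin, PassengerID} covers every attribute.
{Aircraft, PassengerID} is a candidate key since {Aircraft, PassengerID}⁺ = {Aircraft, AirlineCode, DepTime, Dest, Gate, Origin, PassengerID} covers every attribute.
Any other superkey properly contains one of these, so there are no further candidate keys.

{Aircraft, Origin}, {Aircraft, PassengerID}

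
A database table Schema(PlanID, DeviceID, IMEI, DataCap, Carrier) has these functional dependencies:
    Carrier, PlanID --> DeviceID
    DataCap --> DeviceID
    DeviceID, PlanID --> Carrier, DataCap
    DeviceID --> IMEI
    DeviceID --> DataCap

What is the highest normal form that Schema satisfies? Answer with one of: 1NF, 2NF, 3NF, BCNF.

Candidate keys: {Carrier, PlanID}, {DataCap, PlanID}, {DeviceID, PlanID}. Prime attributes: {Carrier, DataCap, DeviceID, PlanID}.
DataCap --> DeviceID: {DataCap}⁺ = {DataCap, DeviceID, IMEI}, which is not all of the attributes, so the left side is not a superkey — BCNF is violated.
DeviceID --> IMEI has non-prime {IMEI} on the right and a non-superkey on the left, so 3NF fails.
The proper key subset {DataCap} of {DataCap, PlanID} determines non-prime {IMEI}, so the relation is not even in 2NF.

1NF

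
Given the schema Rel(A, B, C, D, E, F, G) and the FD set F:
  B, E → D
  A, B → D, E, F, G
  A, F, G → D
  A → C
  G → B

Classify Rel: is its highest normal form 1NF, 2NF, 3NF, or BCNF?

Candidate keys: {A, B}, {A, G}. Prime attributes: {A, B, G}.
For B, E → D we have {B, E}⁺ = {B, D, E}; {B, E} is not a superkey, so BCNF fails.
B, E → D determines the non-prime attribute {D} from a non-superkey — 3NF is violated.
The proper key subset {A} of {A, B} determines non-prime {C}, so the relation is not even in 2NF.

1NF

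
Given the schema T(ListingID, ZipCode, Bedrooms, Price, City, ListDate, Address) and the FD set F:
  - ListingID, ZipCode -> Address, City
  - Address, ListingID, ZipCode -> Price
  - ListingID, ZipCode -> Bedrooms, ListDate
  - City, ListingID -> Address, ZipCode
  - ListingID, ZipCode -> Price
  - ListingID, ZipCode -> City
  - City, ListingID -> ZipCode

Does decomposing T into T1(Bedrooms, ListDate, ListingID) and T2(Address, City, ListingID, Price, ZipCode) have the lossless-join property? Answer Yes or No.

Common attributes: {ListingID}; their closure is {ListingID}.
Neither T1 nor T2 is contained in that closure, so the decomposition is lossy.

No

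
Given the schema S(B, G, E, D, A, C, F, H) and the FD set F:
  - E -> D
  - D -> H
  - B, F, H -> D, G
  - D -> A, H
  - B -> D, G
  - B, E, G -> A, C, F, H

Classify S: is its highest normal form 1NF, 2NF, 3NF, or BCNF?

1NF

Candidate key: {B, E}. Prime attributes: {B, E}.
E -> D: {E}⁺ = {A, D, E, H}, which is not all of the attributes, so the left side is not a superkey — BCNF is violated.
Because {D} is non-prime and the left side of E -> D is not a superkey, the relation is not in 3NF.
{B} is a proper subset of the key {B, E}, and {B}⁺ contains the non-prime attributes {A, D, G, H} — a partial dependency, so 2NF is violated.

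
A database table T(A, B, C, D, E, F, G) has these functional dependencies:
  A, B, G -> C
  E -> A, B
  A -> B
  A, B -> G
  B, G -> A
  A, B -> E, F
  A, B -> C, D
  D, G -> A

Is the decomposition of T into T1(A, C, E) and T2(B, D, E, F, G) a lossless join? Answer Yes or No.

The shared attributes are {E} and {E}⁺ = {A, B, C, D, E, F, G}.
This includes all of T1, so the common attributes are a superkey of T1 — the join is lossless.

Yes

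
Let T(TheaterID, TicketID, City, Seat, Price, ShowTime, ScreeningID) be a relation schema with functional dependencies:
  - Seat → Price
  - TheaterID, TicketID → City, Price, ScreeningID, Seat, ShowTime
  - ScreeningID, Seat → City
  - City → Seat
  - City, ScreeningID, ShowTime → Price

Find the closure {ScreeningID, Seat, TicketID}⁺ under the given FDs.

{City, Price, ScreeningID, Seat, TicketID}

Start with {ScreeningID, Seat, TicketID}.
Seat → Price applies; add {Price} → now {Price, ScreeningID, Seat, TicketID}.
ScreeningID, Seat → City applies; add {City} → now {City, Price, ScreeningID, Seat, TicketID}.
No further FD applies.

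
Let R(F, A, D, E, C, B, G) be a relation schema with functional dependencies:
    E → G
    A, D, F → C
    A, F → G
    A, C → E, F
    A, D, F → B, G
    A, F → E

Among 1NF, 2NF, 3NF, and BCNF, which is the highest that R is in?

Candidate keys: {A, C, D}, {A, D, F}. Prime attributes: {A, C, D, F}.
E → G: {E}⁺ = {E, G}, which is not all of the attributes, so the left side is not a superkey — BCNF is violated.
Because {G} is non-prime and the left side of E → G is not a superkey, the relation is not in 3NF.
{A, C} is a proper subset of the key {A, C, D}, and {A, C}⁺ contains the non-prime attributes {E, G} — a partial dependency, so 2NF is violated.

1NF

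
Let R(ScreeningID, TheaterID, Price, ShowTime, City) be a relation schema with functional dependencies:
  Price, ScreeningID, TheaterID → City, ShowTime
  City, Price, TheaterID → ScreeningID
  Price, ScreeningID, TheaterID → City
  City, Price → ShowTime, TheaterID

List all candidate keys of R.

{City, Price}, {Price, ScreeningID, TheaterID}

Attributes never on any right-hand side: {Price} — every candidate key must contain it.
Closure of {City, Price} is {City, Price, ScreeningID, ShowTime, TheaterID}, the whole schema; {City, Price} is a candidate key.
Closure of {Price, ScreeningID, TheaterID} is {City, Price, ScreeningID, ShowTime, TheaterID}, the whole schema; {Price, ScreeningID, TheaterID} is a candidate key.
No proper subset of any of these is a key, and no other minimal superkey exists.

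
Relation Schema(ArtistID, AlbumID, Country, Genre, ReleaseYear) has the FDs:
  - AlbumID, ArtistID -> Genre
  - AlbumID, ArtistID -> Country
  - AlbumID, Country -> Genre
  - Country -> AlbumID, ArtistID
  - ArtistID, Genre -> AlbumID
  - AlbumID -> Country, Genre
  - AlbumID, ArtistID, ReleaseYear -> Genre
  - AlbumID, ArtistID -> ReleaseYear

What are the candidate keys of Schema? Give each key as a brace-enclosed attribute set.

{AlbumID}, {ArtistID, Genre}, {Country}

{AlbumID}⁺ = {AlbumID, ArtistID, Country, Genre, ReleaseYear} — all of the relation — so {AlbumID} is a candidate key.
{Country}⁺ = {AlbumID, ArtistID, Country, Genre, ReleaseYear} — all of the relation — so {Country} is a candidate key.
{ArtistID, Genre}⁺ = {AlbumID, ArtistID, Country, Genre, ReleaseYear} — all of the relation — so {ArtistID, Genre} is a candidate key.
Any other superkey properly contains one of these, so there are no further candidate keys.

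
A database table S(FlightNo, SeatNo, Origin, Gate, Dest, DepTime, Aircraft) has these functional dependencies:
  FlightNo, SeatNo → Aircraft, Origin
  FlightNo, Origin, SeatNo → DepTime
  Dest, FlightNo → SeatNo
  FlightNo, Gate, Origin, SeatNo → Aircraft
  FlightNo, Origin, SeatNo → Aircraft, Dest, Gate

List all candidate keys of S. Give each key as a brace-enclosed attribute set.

{Dest, FlightNo}, {FlightNo, SeatNo}

{FlightNo} never appears on the right of any FD, so every key must include it.
{Dest, FlightNo} is a candidate key since {Dest, FlightNo}⁺ = {Aircraft, DepTime, Dest, FlightNo, Gate, Origin, SeatNo} covers every attribute.
{FlightNo, SeatNo} is a candidate key since {FlightNo, SeatNo}⁺ = {Aircraft, DepTime, Dest, FlightNo, Gate, Origin, SeatNo} covers every attribute.
No proper subset of any of these is a key, and no other minimal superkey exists.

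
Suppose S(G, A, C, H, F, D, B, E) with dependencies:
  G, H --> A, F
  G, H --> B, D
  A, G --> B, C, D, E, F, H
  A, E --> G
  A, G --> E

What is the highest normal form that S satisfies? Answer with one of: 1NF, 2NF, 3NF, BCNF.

BCNF

Candidate keys: {A, E}, {A, G}, {G, H}. Prime attributes: {A, E, G, H}.
Every FD has a superkey on the left, so the relation is in BCNF.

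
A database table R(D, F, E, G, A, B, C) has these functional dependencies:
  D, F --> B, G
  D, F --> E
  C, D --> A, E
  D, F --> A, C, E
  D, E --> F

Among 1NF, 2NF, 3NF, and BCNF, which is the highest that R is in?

BCNF

Candidate keys: {C, D}, {D, E}, {D, F}. Prime attributes: {C, D, E, F}.
Every FD has a superkey on the left, so the relation is in BCNF.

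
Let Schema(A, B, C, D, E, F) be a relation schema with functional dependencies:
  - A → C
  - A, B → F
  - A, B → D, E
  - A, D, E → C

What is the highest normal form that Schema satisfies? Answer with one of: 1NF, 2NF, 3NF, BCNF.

1NF

Candidate key: {A, B}. Prime attributes: {A, B}.
A → C: {A}⁺ = {A, C}, which is not all of the attributes, so the left side is not a superkey — BCNF is violated.
A → C determines the non-prime attribute {C} from a non-superkey — 3NF is violated.
The proper key subset {A} of {A, B} determines non-prime {C}, so the relation is not even in 2NF.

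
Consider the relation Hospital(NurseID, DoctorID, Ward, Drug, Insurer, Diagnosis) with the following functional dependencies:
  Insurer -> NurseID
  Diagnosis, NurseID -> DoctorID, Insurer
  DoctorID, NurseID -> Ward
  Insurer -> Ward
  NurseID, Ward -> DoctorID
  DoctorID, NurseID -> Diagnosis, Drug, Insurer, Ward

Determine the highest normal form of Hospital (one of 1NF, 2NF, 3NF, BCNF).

BCNF

Candidate keys: {Diagnosis, NurseID}, {DoctorID, NurseID}, {Insurer}, {NurseID, Ward}. Prime attributes: {Diagnosis, DoctorID, Insurer, NurseID, Ward}.
Each dependency's left side is a superkey — BCNF holds.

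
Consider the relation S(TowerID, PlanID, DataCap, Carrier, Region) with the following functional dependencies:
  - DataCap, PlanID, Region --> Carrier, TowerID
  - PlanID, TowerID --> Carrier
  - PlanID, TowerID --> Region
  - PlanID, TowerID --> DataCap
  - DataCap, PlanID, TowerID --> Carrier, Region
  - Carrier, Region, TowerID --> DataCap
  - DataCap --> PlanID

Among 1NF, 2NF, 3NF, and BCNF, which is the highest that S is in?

3NF

Candidate keys: {Carrier, Region, TowerID}, {DataCap, Region}, {DataCap, TowerID}, {PlanID, TowerID}. Prime attributes: {Carrier, DataCap, PlanID, Region, TowerID}.
DataCap --> PlanID breaks BCNF: {DataCap}⁺ = {DataCap, PlanID}, so {DataCap} is not a superkey.
But every attribute on its right side ({PlanID}) is prime, and the same holds for every other non-superkey FD, so 3NF still holds.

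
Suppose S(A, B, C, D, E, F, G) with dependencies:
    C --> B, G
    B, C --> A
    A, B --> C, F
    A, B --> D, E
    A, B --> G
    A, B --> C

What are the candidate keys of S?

{C}⁺ = {A, B, C, D, E, F, G}, which is every attribute, so {C} is a candidate key.
{A, B}⁺ = {A, B, C, D, E, F, G}, which is every attribute, so {A, B} is a candidate key.
These are minimal and exhaustive — every other superkey contains one of them.

{A, B}, {C}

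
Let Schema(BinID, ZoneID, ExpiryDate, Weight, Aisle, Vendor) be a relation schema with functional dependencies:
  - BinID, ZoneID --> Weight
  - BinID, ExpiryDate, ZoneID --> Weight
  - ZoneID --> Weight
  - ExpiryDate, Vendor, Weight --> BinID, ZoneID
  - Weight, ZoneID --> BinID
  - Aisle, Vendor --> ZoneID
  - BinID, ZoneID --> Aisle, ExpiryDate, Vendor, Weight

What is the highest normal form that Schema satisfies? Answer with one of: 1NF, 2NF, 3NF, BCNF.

BCNF

Candidate keys: {Aisle, Vendor}, {ExpiryDate, Vendor, Weight}, {ZoneID}. Prime attributes: {Aisle, ExpiryDate, Vendor, Weight, ZoneID}.
Each dependency's left side is a superkey — BCNF holds.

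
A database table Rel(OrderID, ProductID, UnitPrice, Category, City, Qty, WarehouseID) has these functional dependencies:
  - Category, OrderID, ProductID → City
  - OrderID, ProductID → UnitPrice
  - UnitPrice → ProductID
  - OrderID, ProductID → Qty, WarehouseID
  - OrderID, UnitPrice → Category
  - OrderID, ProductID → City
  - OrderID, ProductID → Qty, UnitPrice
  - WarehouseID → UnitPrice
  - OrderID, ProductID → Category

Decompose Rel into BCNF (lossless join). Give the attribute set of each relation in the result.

{Category, City, OrderID, Qty, WarehouseID}; {ProductID, UnitPrice}; {UnitPrice, WarehouseID}

Candidate keys of the original relation: {OrderID, ProductID}, {OrderID, UnitPrice}, {OrderID, WarehouseID}.
Within {Category, City, OrderID, ProductID, Qty, UnitPrice, WarehouseID}: {UnitPrice}⁺ ∩ {Category, City, OrderID, ProductID, Qty, UnitPrice, WarehouseID} = {ProductID, UnitPrice}, not the whole set, so UnitPrice → ProductID violates BCNF; decompose into {ProductID, UnitPrice} and {Category, City, OrderID, Qty, UnitPrice, WarehouseID}.
{ProductID, UnitPrice} has no BCNF violation.
Within {Category, City, OrderID, Qty, UnitPrice, WarehouseID}: {WarehouseID}⁺ ∩ {Category, City, OrderID, Qty, UnitPrice, WarehouseID} = {UnitPrice, WarehouseID}, not the whole set, so WarehouseID → UnitPrice violates BCNF; decompose into {UnitPrice, WarehouseID} and {Category, City, OrderID, Qty, WarehouseID}.
{UnitPrice, WarehouseID} has no BCNF violation.
{Category, City, OrderID, Qty, WarehouseID} has no BCNF violation.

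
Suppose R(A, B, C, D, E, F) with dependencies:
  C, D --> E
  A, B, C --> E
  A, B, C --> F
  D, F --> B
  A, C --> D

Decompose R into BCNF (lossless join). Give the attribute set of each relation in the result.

Candidate keys of the original relation: {A, B, C}, {A, C, F}.
{A, B, C, D, E, F}: {C, D} determines {C, D, E} here but is not a superkey — split on C, D --> E, giving {C, D, E} and {A, B, C, D, F}.
{C, D, E} is in BCNF.
{A, B, C, D, F}: {D, F} determines {B, D, F} here but is not a superkey — split on D, F --> B, giving {B, D, F} and {A, C, D, F}.
{B, D, F} is in BCNF.
{A, C, D, F}: {A, C} determines {A, C, D} here but is not a superkey — split on A, C --> D, giving {A, C, D} and {A, C, F}.
{A, C, D} is in BCNF.
{A, C, F} is in BCNF.

{A, C, D}; {A, C, F}; {B, D, F}; {C, D, E}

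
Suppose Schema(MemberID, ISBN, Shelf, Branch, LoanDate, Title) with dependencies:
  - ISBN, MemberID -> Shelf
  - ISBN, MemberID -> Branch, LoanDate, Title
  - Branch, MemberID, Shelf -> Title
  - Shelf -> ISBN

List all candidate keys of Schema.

{ISBN, MemberID}, {MemberID, Shelf}

Attributes never on any right-hand side: {MemberID} — every candidate key must contain it.
{ISBN, MemberID} is a candidate key since {ISBN, MemberID}⁺ = {Branch, ISBN, LoanDate, MemberID, Shelf, Title} covers every attribute.
{MemberID, Shelf} is a candidate key since {MemberID, Shelf}⁺ = {Branch, ISBN, LoanDate, MemberID, Shelf, Title} covers every attribute.
No proper subset of any of these is a key, and no other minimal superkey exists.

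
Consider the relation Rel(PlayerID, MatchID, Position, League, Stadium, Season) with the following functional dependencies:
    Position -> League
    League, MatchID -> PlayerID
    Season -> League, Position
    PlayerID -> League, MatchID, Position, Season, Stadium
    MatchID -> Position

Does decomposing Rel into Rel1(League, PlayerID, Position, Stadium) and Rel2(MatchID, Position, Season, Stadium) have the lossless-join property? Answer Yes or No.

Common attributes: {Position, Stadium}; their closure is {League, Position, Stadium}.
Rel1 ⊄ {League, Position, Stadium} and Rel2 ⊄ {League, Position, Stadium}, so the split is lossy.

No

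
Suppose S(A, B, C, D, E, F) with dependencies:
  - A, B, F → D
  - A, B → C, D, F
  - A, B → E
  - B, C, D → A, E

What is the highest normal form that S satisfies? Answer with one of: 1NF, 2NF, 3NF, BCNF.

Candidate keys: {A, B}, {B, C, D}. Prime attributes: {A, B, C, D}.
The left-hand side of every FD is a superkey, so BCNF is satisfied.

BCNF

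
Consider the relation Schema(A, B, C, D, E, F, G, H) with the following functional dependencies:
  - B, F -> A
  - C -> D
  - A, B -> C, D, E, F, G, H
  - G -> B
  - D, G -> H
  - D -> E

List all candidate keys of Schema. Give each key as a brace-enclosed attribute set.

{A, B}, {A, G}, {B, F}, {F, G}

Closure of {A, B} is {A, B, C, D, E, F, G, H}, the whole schema; {A, B} is a candidate key.
Closure of {A, G} is {A, B, C, D, E, F, G, H}, the whole schema; {A, G} is a candidate key.
Closure of {B, F} is {A, B, C, D, E, F, G, H}, the whole schema; {B, F} is a candidate key.
Closure of {F, G} is {A, B, C, D, E, F, G, H}, the whole schema; {F, G} is a candidate key.
These are minimal and exhaustive — every other superkey contains one of them.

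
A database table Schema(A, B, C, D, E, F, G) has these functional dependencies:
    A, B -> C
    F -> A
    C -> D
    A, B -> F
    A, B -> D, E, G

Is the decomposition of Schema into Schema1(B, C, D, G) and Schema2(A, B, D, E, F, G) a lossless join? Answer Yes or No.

Common attributes: {B, D, G}; their closure is {B, D, G}.
Schema1 ⊄ {B, D, G} and Schema2 ⊄ {B, D, G}, so the split is lossy.

No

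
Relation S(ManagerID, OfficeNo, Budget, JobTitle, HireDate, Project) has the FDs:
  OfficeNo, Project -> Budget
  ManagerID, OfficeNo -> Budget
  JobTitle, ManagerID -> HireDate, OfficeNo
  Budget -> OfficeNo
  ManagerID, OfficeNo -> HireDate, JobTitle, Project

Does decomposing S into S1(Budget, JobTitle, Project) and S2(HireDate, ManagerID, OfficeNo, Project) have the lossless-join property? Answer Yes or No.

No

Common attributes: {Project}; their closure is {Project}.
The closure covers neither S1 nor S2 entirely; the join is not lossless.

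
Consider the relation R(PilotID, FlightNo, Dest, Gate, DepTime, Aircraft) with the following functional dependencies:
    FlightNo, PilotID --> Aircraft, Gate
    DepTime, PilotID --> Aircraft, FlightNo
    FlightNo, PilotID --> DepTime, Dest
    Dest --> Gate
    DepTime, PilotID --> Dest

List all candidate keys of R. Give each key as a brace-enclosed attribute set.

No FD produces {PilotID}, so it must be in every candidate key.
Closure of {DepTime, PilotID} is {Aircraft, DepTime, Dest, FlightNo, Gate, PilotID}, the whole schema; {DepTime, PilotID} is a candidate key.
Closure of {FlightNo, PilotID} is {Aircraft, DepTime, Dest, FlightNo, Gate, PilotID}, the whole schema; {FlightNo, PilotID} is a candidate key.
No proper subset of any of these is a key, and no other minimal superkey exists.

{DepTime, PilotID}, {FlightNo, PilotID}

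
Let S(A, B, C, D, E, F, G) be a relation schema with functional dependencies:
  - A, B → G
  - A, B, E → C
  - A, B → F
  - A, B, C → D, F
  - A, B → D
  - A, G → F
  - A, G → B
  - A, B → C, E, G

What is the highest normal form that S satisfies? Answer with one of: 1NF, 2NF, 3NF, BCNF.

BCNF

Candidate keys: {A, B}, {A, G}. Prime attributes: {A, B, G}.
The left-hand side of every FD is a superkey, so BCNF is satisfied.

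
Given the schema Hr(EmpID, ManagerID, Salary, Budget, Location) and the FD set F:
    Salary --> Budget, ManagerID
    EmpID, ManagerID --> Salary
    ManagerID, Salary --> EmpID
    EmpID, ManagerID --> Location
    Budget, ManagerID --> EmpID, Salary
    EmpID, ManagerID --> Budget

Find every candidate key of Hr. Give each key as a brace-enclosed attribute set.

Closure of {Salary} is {Budget, EmpID, Location, ManagerID, Salary}, the whole schema; {Salary} is a candidate key.
Closure of {Budget, ManagerID} is {Budget, EmpID, Location, ManagerID, Salary}, the whole schema; {Budget, ManagerID} is a candidate key.
Closure of {EmpID, ManagerID} is {Budget, EmpID, Location, ManagerID, Salary}, the whole schema; {EmpID, ManagerID} is a candidate key.
No proper subset of any of these is a key, and no other minimal superkey exists.

{Budget, ManagerID}, {EmpID, ManagerID}, {Salary}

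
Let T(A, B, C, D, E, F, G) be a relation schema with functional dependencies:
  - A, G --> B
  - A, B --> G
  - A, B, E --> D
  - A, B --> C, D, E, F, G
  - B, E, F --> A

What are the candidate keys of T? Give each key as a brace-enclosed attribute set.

{A, B}, {A, G}, {B, E, F}

{A, B}⁺ = {A, B, C, D, E, F, G}, which is every attribute, so {A, B} is a candidate key.
{A, G}⁺ = {A, B, C, D, E, F, G}, which is every attribute, so {A, G} is a candidate key.
{B, E, F}⁺ = {A, B, C, D, E, F, G}, which is every attribute, so {B, E, F} is a candidate key.
These are minimal and exhaustive — every other superkey contains one of them.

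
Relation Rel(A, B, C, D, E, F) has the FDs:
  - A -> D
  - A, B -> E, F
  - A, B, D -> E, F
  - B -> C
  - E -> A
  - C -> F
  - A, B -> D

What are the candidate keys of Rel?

{B} never appears on the right of any FD, so every key must include it.
{A, B} is a candidate key since {A, B}⁺ = {A, B, C, D, E, F} covers every attribute.
{B, E} is a candidate key since {B, E}⁺ = {A, B, C, D, E, F} covers every attribute.
These are minimal and exhaustive — every other superkey contains one of them.

{A, B}, {B, E}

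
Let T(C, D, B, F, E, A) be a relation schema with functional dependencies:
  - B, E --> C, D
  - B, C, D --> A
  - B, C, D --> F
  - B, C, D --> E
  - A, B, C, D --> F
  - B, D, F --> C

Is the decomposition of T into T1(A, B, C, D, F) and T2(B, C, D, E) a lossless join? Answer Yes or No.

Yes

Common attributes: {B, C, D}; their closure is {A, B, C, D, E, F}.
This includes all of T1, so the common attributes are a superkey of T1 — the join is lossless.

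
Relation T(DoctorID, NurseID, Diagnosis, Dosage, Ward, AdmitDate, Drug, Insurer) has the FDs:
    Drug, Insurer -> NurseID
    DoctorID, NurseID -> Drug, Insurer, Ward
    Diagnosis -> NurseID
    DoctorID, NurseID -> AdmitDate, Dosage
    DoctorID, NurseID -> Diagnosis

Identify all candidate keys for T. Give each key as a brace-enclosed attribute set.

{Diagnosis, DoctorID}, {DoctorID, Drug, Insurer}, {DoctorID, NurseID}

{DoctorID} never appears on the right of any FD, so every key must include it.
{Diagnosis, DoctorID} is a candidate key since {Diagnosis, DoctorID}⁺ = {AdmitDate, Diagnosis, DoctorID, Dosage, Drug, Insurer, NurseID, Ward} covers every attribute.
{DoctorID, NurseID} is a candidate key since {DoctorID, NurseID}⁺ = {AdmitDate, Diagnosis, DoctorID, Dosage, Drug, Insurer, NurseID, Ward} covers every attribute.
{DoctorID, Drug, Insurer} is a candidate key since {DoctorID, Drug, Insurer}⁺ = {AdmitDate, Diagnosis, DoctorID, Dosage, Drug, Insurer, NurseID, Ward} covers every attribute.
No proper subset of any of these is a key, and no other minimal superkey exists.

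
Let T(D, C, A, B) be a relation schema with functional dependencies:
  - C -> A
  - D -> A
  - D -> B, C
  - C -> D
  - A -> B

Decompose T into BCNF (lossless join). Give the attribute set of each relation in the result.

{A, B}; {A, C, D}

Candidate keys of the original relation: {C}, {D}.
Within {A, B, C, D}: {A}⁺ ∩ {A, B, C, D} = {A, B}, not the whole set, so A -> B violates BCNF; decompose into {A, B} and {A, C, D}.
{A, B} has no BCNF violation.
{A, C, D} has no BCNF violation.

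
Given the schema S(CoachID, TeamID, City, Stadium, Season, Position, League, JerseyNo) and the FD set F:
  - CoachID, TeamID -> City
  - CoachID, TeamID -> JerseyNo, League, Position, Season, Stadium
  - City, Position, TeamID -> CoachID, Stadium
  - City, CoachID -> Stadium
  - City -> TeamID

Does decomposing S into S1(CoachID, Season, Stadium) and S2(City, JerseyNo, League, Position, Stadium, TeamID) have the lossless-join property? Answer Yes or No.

The shared attributes are {Stadium} and {Stadium}⁺ = {Stadium}.
S1 ⊄ {Stadium} and S2 ⊄ {Stadium}, so the split is lossy.

No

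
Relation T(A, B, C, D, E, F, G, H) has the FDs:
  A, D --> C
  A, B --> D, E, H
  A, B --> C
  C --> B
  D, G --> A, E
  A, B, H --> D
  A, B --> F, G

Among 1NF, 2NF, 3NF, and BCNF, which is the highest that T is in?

Candidate keys: {A, B}, {A, C}, {A, D}, {D, G}. Prime attributes: {A, B, C, D, G}.
C --> B breaks BCNF: {C}⁺ = {B, C}, so {C} is not a superkey.
But every attribute on its right side ({B}) is prime, and the same holds for every other non-superkey FD, so 3NF still holds.

3NF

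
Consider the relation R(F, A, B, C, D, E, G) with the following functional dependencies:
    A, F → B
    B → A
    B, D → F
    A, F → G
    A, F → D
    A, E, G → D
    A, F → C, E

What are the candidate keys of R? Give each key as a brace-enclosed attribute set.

{A, F}, {B, D}, {B, E, G}, {B, F}

{A, F}⁺ = {A, B, C, D, E, F, G}, which is every attribute, so {A, F} is a candidate key.
{B, D}⁺ = {A, B, C, D, E, F, G}, which is every attribute, so {B, D} is a candidate key.
{B, F}⁺ = {A, B, C, D, E, F, G}, which is every attribute, so {B, F} is a candidate key.
{B, E, G}⁺ = {A, B, C, D, E, F, G}, which is every attribute, so {B, E, G} is a candidate key.
No proper subset of any of these is a key, and no other minimal superkey exists.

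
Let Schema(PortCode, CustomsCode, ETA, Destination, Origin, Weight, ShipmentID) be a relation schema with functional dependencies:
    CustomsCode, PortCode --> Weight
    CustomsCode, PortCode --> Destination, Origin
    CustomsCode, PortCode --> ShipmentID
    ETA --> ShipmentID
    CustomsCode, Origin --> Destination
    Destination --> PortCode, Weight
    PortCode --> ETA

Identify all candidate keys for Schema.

{CustomsCode, Destination}, {CustomsCode, Origin}, {CustomsCode, PortCode}

No FD produces {CustomsCode}, so it must be in every candidate key.
{CustomsCode, Destination}⁺ = {CustomsCode, Destination, ETA, Origin, PortCode, ShipmentID, Weight}, which is every attribute, so {CustomsCode, Destination} is a candidate key.
{CustomsCode, Origin}⁺ = {CustomsCode, Destination, ETA, Origin, PortCode, ShipmentID, Weight}, which is every attribute, so {CustomsCode, Origin} is a candidate key.
{CustomsCode, PortCode}⁺ = {CustomsCode, Destination, ETA, Origin, PortCode, ShipmentID, Weight}, which is every attribute, so {CustomsCode, PortCode} is a candidate key.
These are minimal and exhaustive — every other superkey contains one of them.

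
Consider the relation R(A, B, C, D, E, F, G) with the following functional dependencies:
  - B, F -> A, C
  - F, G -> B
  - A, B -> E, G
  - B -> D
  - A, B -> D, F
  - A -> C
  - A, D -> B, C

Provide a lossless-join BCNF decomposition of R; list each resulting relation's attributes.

Candidate keys of the original relation: {A, B}, {A, D}, {B, F}, {F, G}.
Within {A, B, C, D, E, F, G}: {B}⁺ ∩ {A, B, C, D, E, F, G} = {B, D}, not the whole set, so B -> D violates BCNF; decompose into {B, D} and {A, B, C, E, F, G}.
{B, D}: every determinant is a superkey — BCNF.
Within {A, B, C, E, F, G}: {A}⁺ ∩ {A, B, C, E, F, G} = {A, C}, not the whole set, so A -> C violates BCNF; decompose into {A, C} and {A, B, E, F, G}.
{A, C}: every determinant is a superkey — BCNF.
{A, B, E, F, G}: every determinant is a superkey — BCNF.

{A, B, E, F, G}; {A, C}; {B, D}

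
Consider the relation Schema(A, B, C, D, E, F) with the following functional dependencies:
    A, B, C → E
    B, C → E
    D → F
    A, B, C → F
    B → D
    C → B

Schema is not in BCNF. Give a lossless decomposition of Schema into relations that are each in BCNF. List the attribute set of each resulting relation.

{A, C}; {B, C, E}; {B, D}; {D, F}

Candidate key of the original relation: {A, C}.
Within {A, B, C, D, E, F}: {B, C}⁺ ∩ {A, B, C, D, E, F} = {B, C, D, E, F}, not the whole set, so B, C → D, E, F violates BCNF; decompose into {B, C, D, E, F} and {A, B, C}.
Within {B, C, D, E, F}: {D}⁺ ∩ {B, C, D, E, F} = {D, F}, not the whole set, so D → F violates BCNF; decompose into {D, F} and {B, C, D, E}.
{D, F} is in BCNF.
Within {B, C, D, E}: {B}⁺ ∩ {B, C, D, E} = {B, D}, not the whole set, so B → D violates BCNF; decompose into {B, D} and {B, C, E}.
{B, D} is in BCNF.
{B, C, E} is in BCNF.
Within {A, B, C}: {C}⁺ ∩ {A, B, C} = {B, C}, not the whole set, so C → B violates BCNF; decompose into {B, C} and {A, C}.
{B, C} is in BCNF.
{A, C} is in BCNF.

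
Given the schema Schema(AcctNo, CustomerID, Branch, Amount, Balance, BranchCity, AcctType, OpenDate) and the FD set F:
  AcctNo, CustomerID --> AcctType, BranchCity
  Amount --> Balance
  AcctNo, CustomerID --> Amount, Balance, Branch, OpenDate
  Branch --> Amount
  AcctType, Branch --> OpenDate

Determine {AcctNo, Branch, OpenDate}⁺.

{AcctNo, Amount, Balance, Branch, OpenDate}

Start with {AcctNo, Branch, OpenDate}.
Branch --> Amount applies; add {Amount} → now {AcctNo, Amount, Branch, OpenDate}.
Amount --> Balance applies; add {Balance} → now {AcctNo, Amount, Balance, Branch, OpenDate}.
No further FD applies.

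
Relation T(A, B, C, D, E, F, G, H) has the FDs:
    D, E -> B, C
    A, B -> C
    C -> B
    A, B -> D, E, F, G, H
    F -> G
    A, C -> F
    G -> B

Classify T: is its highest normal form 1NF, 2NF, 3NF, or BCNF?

3NF

Candidate keys: {A, B}, {A, C}, {A, D, E}, {A, F}, {A, G}. Prime attributes: {A, B, C, D, E, F, G}.
D, E -> B, C: {D, E}⁺ = {B, C, D, E}, which is not all of the attributes, so the left side is not a superkey — BCNF is violated.
Since {B, C} ⊆ prime attributes and every other non-superkey FD also has a prime right side, the schema is in 3NF.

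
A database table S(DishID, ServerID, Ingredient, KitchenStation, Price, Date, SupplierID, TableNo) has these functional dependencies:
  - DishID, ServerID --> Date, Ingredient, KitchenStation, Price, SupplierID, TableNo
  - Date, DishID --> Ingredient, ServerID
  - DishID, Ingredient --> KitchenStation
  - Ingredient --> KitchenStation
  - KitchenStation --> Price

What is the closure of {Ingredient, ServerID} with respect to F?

{Ingredient, KitchenStation, Price, ServerID}

Start with {Ingredient, ServerID}.
Ingredient --> KitchenStation applies; add {KitchenStation} → now {Ingredient, KitchenStation, ServerID}.
KitchenStation --> Price applies; add {Price} → now {Ingredient, KitchenStation, Price, ServerID}.
No further FD applies.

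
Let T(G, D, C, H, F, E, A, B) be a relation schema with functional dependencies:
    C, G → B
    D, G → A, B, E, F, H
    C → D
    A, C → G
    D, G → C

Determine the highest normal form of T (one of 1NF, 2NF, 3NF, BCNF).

Candidate keys: {A, C}, {C, G}, {D, G}. Prime attributes: {A, C, D, G}.
C → D: {C}⁺ = {C, D}, which is not all of the attributes, so the left side is not a superkey — BCNF is violated.
Its right-hand attributes {D} are all prime, as are those of every other non-superkey FD — the relation is in 3NF.

3NF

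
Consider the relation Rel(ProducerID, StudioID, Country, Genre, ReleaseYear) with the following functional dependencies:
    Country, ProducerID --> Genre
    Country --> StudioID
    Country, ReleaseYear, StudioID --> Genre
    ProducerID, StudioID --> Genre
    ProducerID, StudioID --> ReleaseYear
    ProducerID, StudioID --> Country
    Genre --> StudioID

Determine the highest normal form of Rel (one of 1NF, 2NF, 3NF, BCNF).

Candidate keys: {Country, ProducerID}, {Genre, ProducerID}, {ProducerID, StudioID}. Prime attributes: {Country, Genre, ProducerID, StudioID}.
Country --> StudioID breaks BCNF: {Country}⁺ = {Country, StudioID}, so {Country} is not a superkey.
Its right-hand attributes {StudioID} are all prime, as are those of every other non-superkey FD — the relation is in 3NF.

3NF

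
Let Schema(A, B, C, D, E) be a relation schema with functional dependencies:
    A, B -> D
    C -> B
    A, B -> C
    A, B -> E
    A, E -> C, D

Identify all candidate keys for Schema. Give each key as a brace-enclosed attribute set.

{A, B}, {A, C}, {A, E}

No FD produces {A}, so it must be in every candidate key.
{A, B} is a candidate key since {A, B}⁺ = {A, B, C, D, E} covers every attribute.
{A, C} is a candidate key since {A, C}⁺ = {A, B, C, D, E} covers every attribute.
{A, E} is a candidate key since {A, E}⁺ = {A, B, C, D, E} covers every attribute.
These are minimal and exhaustive — every other superkey contains one of them.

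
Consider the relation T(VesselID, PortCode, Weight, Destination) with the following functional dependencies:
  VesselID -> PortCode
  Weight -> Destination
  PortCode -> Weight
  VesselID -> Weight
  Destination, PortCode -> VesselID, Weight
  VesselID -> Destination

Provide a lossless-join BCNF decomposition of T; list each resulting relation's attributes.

{Destination, Weight}; {PortCode, VesselID, Weight}

Candidate keys of the original relation: {PortCode}, {VesselID}.
Within {Destination, PortCode, VesselID, Weight}: {Weight}⁺ ∩ {Destination, PortCode, VesselID, Weight} = {Destination, Weight}, not the whole set, so Weight -> Destination violates BCNF; decompose into {Destination, Weight} and {PortCode, VesselID, Weight}.
{Destination, Weight} has no BCNF violation.
{PortCode, VesselID, Weight} has no BCNF violation.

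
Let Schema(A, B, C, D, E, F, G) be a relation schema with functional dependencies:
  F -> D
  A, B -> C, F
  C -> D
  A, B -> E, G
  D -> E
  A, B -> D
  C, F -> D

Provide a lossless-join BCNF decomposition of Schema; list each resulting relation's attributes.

Candidate key of the original relation: {A, B}.
{A, B, C, D, E, F, G}: {F} determines {D, E, F} here but is not a superkey — split on F -> D, E, giving {D, E, F} and {A, B, C, F, G}.
{D, E, F}: {D} determines {D, E} here but is not a superkey — split on D -> E, giving {D, E} and {D, F}.
{D, E} has no BCNF violation.
{D, F} has no BCNF violation.
{A, B, C, F, G} has no BCNF violation.

{A, B, C, F, G}; {D, E}; {D, F}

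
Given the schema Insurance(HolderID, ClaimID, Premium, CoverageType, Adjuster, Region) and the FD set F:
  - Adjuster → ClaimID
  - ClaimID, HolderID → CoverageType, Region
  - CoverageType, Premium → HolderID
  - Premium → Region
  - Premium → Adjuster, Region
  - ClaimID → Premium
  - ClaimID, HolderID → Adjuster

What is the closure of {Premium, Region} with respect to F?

Start with {Premium, Region}.
Premium → Adjuster, Region applies; add {Adjuster} → now {Adjuster, Premium, Region}.
Adjuster → ClaimID applies; add {ClaimID} → now {Adjuster, ClaimID, Premium, Region}.
No further FD applies.

{Adjuster, ClaimID, Premium, Region}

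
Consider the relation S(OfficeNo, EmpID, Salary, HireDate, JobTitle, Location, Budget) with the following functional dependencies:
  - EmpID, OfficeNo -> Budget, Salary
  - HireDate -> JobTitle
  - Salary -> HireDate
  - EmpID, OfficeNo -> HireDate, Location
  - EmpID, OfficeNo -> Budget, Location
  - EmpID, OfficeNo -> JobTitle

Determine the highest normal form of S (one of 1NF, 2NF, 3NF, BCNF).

2NF

Candidate key: {EmpID, OfficeNo}. Prime attributes: {EmpID, OfficeNo}.
HireDate -> JobTitle: {HireDate}⁺ = {HireDate, JobTitle}, which is not all of the attributes, so the left side is not a superkey — BCNF is violated.
Because {JobTitle} is non-prime and the left side of HireDate -> JobTitle is not a superkey, the relation is not in 3NF.
No proper subset of a key has a non-prime attribute in its closure, so there is no partial dependency; 2NF holds.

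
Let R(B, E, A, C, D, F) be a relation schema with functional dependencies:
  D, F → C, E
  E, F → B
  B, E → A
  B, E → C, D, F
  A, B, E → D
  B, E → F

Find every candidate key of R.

{B, E} is a candidate key since {B, E}⁺ = {A, B, C, D, E, F} covers every attribute.
{D, F} is a candidate key since {D, F}⁺ = {A, B, C, D, E, F} covers every attribute.
{E, F} is a candidate key since {E, F}⁺ = {A, B, C, D, E, F} covers every attribute.
These are minimal and exhaustive — every other superkey contains one of them.

{B, E}, {D, F}, {E, F}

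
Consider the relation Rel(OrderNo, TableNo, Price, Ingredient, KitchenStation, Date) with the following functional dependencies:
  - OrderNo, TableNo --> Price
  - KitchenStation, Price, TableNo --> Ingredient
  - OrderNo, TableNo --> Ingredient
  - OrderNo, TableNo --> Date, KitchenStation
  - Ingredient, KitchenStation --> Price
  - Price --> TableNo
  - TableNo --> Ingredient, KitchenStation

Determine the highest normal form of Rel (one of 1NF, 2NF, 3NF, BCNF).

Candidate keys: {Ingredient, KitchenStation, OrderNo}, {OrderNo, Price}, {OrderNo, TableNo}. Prime attributes: {Ingredient, KitchenStation, OrderNo, Price, TableNo}.
For KitchenStation, Price, TableNo --> Ingredient we have {KitchenStation, Price, TableNo}⁺ = {Ingredient, KitchenStation, Price, TableNo}; {KitchenStation, Price, TableNo} is not a superkey, so BCNF fails.
But every attribute on its right side ({Ingredient}) is prime, and the same holds for every other non-superkey FD, so 3NF still holds.

3NF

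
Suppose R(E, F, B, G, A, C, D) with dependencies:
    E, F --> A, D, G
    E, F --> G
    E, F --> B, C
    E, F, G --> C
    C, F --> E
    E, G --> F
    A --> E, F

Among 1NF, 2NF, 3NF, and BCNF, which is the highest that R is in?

Candidate keys: {A}, {C, F}, {E, F}, {E, G}. Prime attributes: {A, C, E, F, G}.
The left-hand side of every FD is a superkey, so BCNF is satisfied.

BCNF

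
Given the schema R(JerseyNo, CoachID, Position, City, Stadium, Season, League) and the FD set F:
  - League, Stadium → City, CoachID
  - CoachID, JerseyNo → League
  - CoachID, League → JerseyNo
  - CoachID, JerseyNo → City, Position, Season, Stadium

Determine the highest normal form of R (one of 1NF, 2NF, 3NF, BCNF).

Candidate keys: {CoachID, JerseyNo}, {CoachID, League}, {League, Stadium}. Prime attributes: {CoachID, JerseyNo, League, Stadium}.
Every FD has a superkey on the left, so the relation is in BCNF.

BCNF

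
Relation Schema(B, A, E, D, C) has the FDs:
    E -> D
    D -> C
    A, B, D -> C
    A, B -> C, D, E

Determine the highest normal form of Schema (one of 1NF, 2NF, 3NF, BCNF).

Candidate key: {A, B}. Prime attributes: {A, B}.
E -> D breaks BCNF: {E}⁺ = {C, D, E}, so {E} is not a superkey.
E -> D determines the non-prime attribute {D} from a non-superkey — 3NF is violated.
No proper subset of a key has a non-prime attribute in its closure, so there is no partial dependency; 2NF holds.

2NF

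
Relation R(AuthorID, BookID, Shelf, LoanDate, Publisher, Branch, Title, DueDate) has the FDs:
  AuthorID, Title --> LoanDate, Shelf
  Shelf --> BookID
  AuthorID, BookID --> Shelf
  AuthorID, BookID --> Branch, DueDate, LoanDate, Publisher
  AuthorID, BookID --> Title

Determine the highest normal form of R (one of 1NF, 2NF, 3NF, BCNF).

3NF

Candidate keys: {AuthorID, BookID}, {AuthorID, Shelf}, {AuthorID, Title}. Prime attributes: {AuthorID, BookID, Shelf, Title}.
Shelf --> BookID breaks BCNF: {Shelf}⁺ = {BookID, Shelf}, so {Shelf} is not a superkey.
Since {BookID} ⊆ prime attributes and every other non-superkey FD also has a prime right side, the schema is in 3NF.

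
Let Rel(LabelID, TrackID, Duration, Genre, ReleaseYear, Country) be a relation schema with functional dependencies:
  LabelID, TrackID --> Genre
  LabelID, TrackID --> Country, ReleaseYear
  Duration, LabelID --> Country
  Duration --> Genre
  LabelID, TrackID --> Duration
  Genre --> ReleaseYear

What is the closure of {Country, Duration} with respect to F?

Start with {Country, Duration}.
Duration --> Genre applies; add {Genre} → now {Country, Duration, Genre}.
Genre --> ReleaseYear applies; add {ReleaseYear} → now {Country, Duration, Genre, ReleaseYear}.
No further FD applies.

{Country, Duration, Genre, ReleaseYear}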